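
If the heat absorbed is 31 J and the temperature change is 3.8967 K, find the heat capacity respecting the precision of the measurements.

heat capacity = 31 J ÷ 3.8967 K = 7.9554494829… J/K.
31 has 2 significant figures; 3.8967 has 5.
Division/multiplication keeps the fewest: 2 significant figures.
Rounded: 8.0 J/K.

8.0 J/K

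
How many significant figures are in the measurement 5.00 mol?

3

5.00: trailing zeros after a decimal point are significant.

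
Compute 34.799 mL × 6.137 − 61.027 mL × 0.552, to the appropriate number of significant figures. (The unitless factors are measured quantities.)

1.799 × 10^2 mL

34.799 × 6.137 = 213.561463 → 213.6 mL (4 s.f., last digit at the 10^-1 place).
61.027 × 0.552 = 33.686904 → 33.7 mL (3 s.f., last digit at the 10^-1 place).
Difference: 179.874559 mL; keep the coarser place, 10^-1.
Result: 1.799 × 10^2 mL.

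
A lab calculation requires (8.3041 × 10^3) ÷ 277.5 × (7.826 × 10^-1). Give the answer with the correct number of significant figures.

23.42

(8.3041 × 10^3) ÷ 277.5 × (7.826 × 10^-1) = 23.4190582342…
Multiplication/division keeps the fewest significant figures: 8.3041 × 10^3 → 5 s.f., 277.5 → 4 s.f., 7.826 × 10^-1 → 4 s.f.; limit is 4.
Rounded to 4 significant figures: 23.42.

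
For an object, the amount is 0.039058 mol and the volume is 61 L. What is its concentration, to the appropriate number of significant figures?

6.4 × 10^-4 mol/L

concentration = 0.039058 mol ÷ 61 L = 0.000640295081967… mol/L.
0.039058 has 5 significant figures; 61 has 2.
Division/multiplication keeps the fewest: 2 significant figures.
Rounded: 6.4 × 10^-4 mol/L.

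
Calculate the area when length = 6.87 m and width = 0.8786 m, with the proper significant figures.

6.04 m²

area = 6.87 m × 0.8786 m = 6.035982 m².
6.87 has 3 significant figures; 0.8786 has 4.
Division/multiplication keeps the fewest: 3 significant figures.
Rounded: 6.04 m².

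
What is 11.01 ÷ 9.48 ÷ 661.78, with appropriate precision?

1.75 × 10⁻³

11.01 ÷ 9.48 ÷ 661.78 = 0.00175495240875…
Multiplication/division keeps the fewest significant figures: 11.01 → 4 s.f., 9.48 → 3 s.f., 661.78 → 5 s.f.; limit is 3.
Rounded to 3 significant figures: 1.75 × 10⁻³.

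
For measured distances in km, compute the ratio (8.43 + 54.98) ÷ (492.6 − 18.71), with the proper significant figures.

0.1338

8.43 + 54.98 = 63.41, limited to 2 d.p. → 4 s.f.; 492.6 − 18.71 = 473.89, limited to 1 d.p. → 4 s.f.
Carrying full precision, 63.41 ÷ 473.89 = 0.133807423664…; keep min(4, 4) = 4 s.f.
Rounded to 4 significant figures: 0.1338.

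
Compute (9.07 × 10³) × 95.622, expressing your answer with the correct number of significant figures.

(9.07 × 10³) × 95.622 = 867291.54
Multiplication/division keeps the fewest significant figures: 9.07 × 10³ → 3 s.f., 95.622 → 5 s.f.; limit is 3.
Rounded to 3 significant figures: 8.67 × 10⁵.

8.67 × 10⁵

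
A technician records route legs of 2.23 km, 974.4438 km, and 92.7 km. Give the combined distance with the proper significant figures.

1069.4 km

2.23 km + 974.4438 km + 92.7 km = 1069.3738 km.
Addition/subtraction keeps the fewest decimal places: 2.23 → 2 decimal places, 974.4438 → 4 decimal places, 92.7 → 1 decimal place; limit is 1.
Rounded to 1 decimal place: 1069.4 km.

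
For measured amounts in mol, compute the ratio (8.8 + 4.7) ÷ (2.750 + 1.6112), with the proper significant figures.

3.10

8.8 + 4.7 = 13.5, limited to 1 d.p. → 3 s.f.; 2.750 + 1.6112 = 4.3612, limited to 3 d.p. → 4 s.f.
Carrying full precision, 13.5 ÷ 4.3612 = 3.09547830872…; keep min(3, 4) = 3 s.f.
Rounded to 3 significant figures: 3.10.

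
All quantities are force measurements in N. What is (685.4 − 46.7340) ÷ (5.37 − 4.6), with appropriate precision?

8 × 10^2

685.4 − 46.7340 = 638.6660, limited to 1 d.p. → 4 s.f.; 5.37 − 4.6 = 0.77, limited to 1 d.p. → 1 s.f.
Carrying full precision, 638.6660 ÷ 0.77 = 829.436363636…; keep min(4, 1) = 1 s.f.
Rounded to 1 significant figure: 8 × 10^2.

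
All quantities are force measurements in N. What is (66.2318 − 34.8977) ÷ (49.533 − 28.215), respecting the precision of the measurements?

66.2318 − 34.8977 = 31.3341, limited to 4 d.p. → 6 s.f.; 49.533 − 28.215 = 21.318, limited to 3 d.p. → 5 s.f.
Carrying full precision, 31.3341 ÷ 21.318 = 1.46984238672…; keep min(6, 5) = 5 s.f.
Rounded to 5 significant figures: 1.4698.

1.4698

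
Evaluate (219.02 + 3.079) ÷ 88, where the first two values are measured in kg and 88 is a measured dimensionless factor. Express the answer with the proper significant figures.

219.02 kg + 3.079 kg = 222.099 kg; the sum is limited to 2 decimal places (5 s.f.).
Carrying full precision, 222.099 ÷ 88 = 2.52385227273… kg; 88 has 2 s.f., so the result keeps min(5, 2) = 2 s.f.
Rounded to 2 significant figures: 2.5 kg.

2.5 kg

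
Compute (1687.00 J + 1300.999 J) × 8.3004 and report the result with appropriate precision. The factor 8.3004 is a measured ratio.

1687.00 J + 1300.999 J = 2987.999 J; the sum is limited to 2 decimal places (6 s.f.).
Carrying full precision, 2987.999 × 8.3004 = 24801.5868996 J; 8.3004 has 5 s.f., so the result keeps min(6, 5) = 5 s.f.
Rounded to 5 significant figures: 24802 J.

24802 J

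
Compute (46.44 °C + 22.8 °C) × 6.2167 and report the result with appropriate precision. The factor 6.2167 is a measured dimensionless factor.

46.44 °C + 22.8 °C = 69.24 °C; the sum is limited to 1 decimal place (3 s.f.).
Carrying full precision, 69.24 × 6.2167 = 430.444308 °C; 6.2167 has 5 s.f., so the result keeps min(3, 5) = 3 s.f.
Rounded to 3 significant figures: 430. °C.

430. °C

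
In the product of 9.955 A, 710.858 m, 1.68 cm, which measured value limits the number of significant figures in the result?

9.955 A → 4 s.f.; 710.858 m → 6 s.f.; 1.68 cm → 3 s.f.
The fewest is 3 significant figures, from 1.68 cm.

1.68 cm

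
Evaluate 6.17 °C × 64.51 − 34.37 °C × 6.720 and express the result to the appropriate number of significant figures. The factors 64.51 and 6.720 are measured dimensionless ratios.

167 °C

6.17 × 64.51 = 398.0267 → 398 °C (3 s.f., last digit at the 10^0 place).
34.37 × 6.720 = 230.9664 → 231.0 °C (4 s.f., last digit at the 10^-1 place).
Difference: 167.0603 °C; keep the coarser place, 10^0.
Result: 167 °C.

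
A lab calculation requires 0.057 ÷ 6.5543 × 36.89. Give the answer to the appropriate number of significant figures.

0.32

0.057 ÷ 6.5543 × 36.89 = 0.320816868315…
Multiplication/division keeps the fewest significant figures: 0.057 → 2 s.f., 6.5543 → 5 s.f., 36.89 → 4 s.f.; limit is 2.
Rounded to 2 significant figures: 0.32.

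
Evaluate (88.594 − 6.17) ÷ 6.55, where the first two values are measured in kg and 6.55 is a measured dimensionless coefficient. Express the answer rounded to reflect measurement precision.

88.594 kg − 6.17 kg = 82.424 kg; the difference is limited to 2 decimal places (4 s.f.).
Carrying full precision, 82.424 ÷ 6.55 = 12.5838167939… kg; 6.55 has 3 s.f., so the result keeps min(4, 3) = 3 s.f.
Rounded to 3 significant figures: 12.6 kg.

12.6 kg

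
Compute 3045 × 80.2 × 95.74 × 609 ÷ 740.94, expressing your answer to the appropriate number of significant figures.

3045 × 80.2 × 95.74 × 609 ÷ 740.94 = 19217165.9283…
Multiplication/division keeps the fewest significant figures: 3045 → 4 s.f., 80.2 → 3 s.f., 95.74 → 4 s.f., 609 → 3 s.f., 740.94 → 5 s.f.; limit is 3.
Rounded to 3 significant figures: 1.92 × 10^7.

1.92 × 10^7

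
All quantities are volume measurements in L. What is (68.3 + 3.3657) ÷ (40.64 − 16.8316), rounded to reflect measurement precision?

3.01

68.3 + 3.3657 = 71.6657, limited to 1 d.p. → 3 s.f.; 40.64 − 16.8316 = 23.8084, limited to 2 d.p. → 4 s.f.
Carrying full precision, 71.6657 ÷ 23.8084 = 3.01010147679…; keep min(3, 4) = 3 s.f.
Rounded to 3 significant figures: 3.01.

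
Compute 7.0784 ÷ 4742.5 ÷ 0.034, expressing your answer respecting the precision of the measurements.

0.044

7.0784 ÷ 4742.5 ÷ 0.034 = 0.0438984154547…
Multiplication/division keeps the fewest significant figures: 7.0784 → 5 s.f., 4742.5 → 5 s.f., 0.034 → 2 s.f.; limit is 2.
Rounded to 2 significant figures: 0.044.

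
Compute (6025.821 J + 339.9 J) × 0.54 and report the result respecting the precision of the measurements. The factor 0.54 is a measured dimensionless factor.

3.4 × 10^3 J

6025.821 J + 339.9 J = 6365.721 J; the sum is limited to 1 decimal place (5 s.f.).
Carrying full precision, 6365.721 × 0.54 = 3437.48934 J; 0.54 has 2 s.f., so the result keeps min(5, 2) = 2 s.f.
Rounded to 2 significant figures: 3.4 × 10^3 J.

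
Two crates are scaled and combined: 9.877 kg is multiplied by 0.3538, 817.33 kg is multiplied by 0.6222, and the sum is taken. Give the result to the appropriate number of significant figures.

5.120 × 10^2 kg

9.877 × 0.3538 = 3.4944826 → 3.494 kg (4 s.f., last digit at the 10^-3 place).
817.33 × 0.6222 = 508.542726 → 508.5 kg (4 s.f., last digit at the 10^-1 place).
Sum: 512.0372086 kg; keep the coarser place, 10^-1.
Result: 5.120 × 10^2 kg.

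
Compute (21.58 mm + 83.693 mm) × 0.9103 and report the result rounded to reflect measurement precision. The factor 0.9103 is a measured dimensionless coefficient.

21.58 mm + 83.693 mm = 105.273 mm; the sum is limited to 2 decimal places (5 s.f.).
Carrying full precision, 105.273 × 0.9103 = 95.8300119 mm; 0.9103 has 4 s.f., so the result keeps min(5, 4) = 4 s.f.
Rounded to 4 significant figures: 95.83 mm.

95.83 mm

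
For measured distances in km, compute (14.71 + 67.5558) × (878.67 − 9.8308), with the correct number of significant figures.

14.71 + 67.5558 = 82.2658, limited to 2 d.p. → 4 s.f.; 878.67 − 9.8308 = 868.8392, limited to 2 d.p. → 5 s.f.
Carrying full precision, 82.2658 × 868.8392 = 71475.7518594…; keep min(4, 5) = 4 s.f.
Rounded to 4 significant figures: 7.148 × 10⁴ km².

7.148 × 10⁴ km²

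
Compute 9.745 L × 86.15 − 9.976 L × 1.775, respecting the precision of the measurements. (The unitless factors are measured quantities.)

9.745 × 86.15 = 839.53175 → 839.5 L (4 s.f., last digit at the 10^-1 place).
9.976 × 1.775 = 17.7074 → 17.71 L (4 s.f., last digit at the 10^-2 place).
Difference: 821.82435 L; keep the coarser place, 10^-1.
Result: 821.8 L.

821.8 L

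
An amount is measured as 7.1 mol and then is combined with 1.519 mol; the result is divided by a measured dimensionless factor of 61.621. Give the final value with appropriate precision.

7.1 mol + 1.519 mol = 8.619 mol; the sum is limited to 1 decimal place (2 s.f.).
Carrying full precision, 8.619 ÷ 61.621 = 0.139871147823… mol; 61.621 has 5 s.f., so the result keeps min(2, 5) = 2 s.f.
Rounded to 2 significant figures: 0.14 mol.

0.14 mol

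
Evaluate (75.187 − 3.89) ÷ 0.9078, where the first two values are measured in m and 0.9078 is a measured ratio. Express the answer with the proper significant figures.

75.187 m − 3.89 m = 71.297 m; the difference is limited to 2 decimal places (4 s.f.).
Carrying full precision, 71.297 ÷ 0.9078 = 78.5382242785… m; 0.9078 has 4 s.f., so the result keeps min(4, 4) = 4 s.f.
Rounded to 4 significant figures: 78.54 m.

78.54 m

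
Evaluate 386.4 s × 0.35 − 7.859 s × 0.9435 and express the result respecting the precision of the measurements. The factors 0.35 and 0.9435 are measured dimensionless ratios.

386.4 × 0.35 = 135.24 → 1.4 × 10² s (2 s.f., last digit at the 10^1 place).
7.859 × 0.9435 = 7.4149665 → 7.415 s (4 s.f., last digit at the 10^-3 place).
Difference: 127.8250335 s; keep the coarser place, 10^1.
Result: 1.3 × 10² s.

1.3 × 10² s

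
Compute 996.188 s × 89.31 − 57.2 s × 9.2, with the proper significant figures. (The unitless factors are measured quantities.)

996.188 × 89.31 = 88969.55028 → 8.897 × 10^4 s (4 s.f., last digit at the 10^1 place).
57.2 × 9.2 = 526.24 → 5.3 × 10^2 s (2 s.f., last digit at the 10^1 place).
Difference: 88443.31028 s; keep the coarser place, 10^1.
Result: 8.844 × 10^4 s.

8.844 × 10^4 s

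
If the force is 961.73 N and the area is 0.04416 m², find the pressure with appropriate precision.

2.178 × 10⁴ Pa

pressure = 961.73 N ÷ 0.04416 m² = 21778.3061594… Pa.
961.73 has 5 significant figures; 0.04416 has 4.
Division/multiplication keeps the fewest: 4 significant figures.
Rounded: 2.178 × 10⁴ Pa.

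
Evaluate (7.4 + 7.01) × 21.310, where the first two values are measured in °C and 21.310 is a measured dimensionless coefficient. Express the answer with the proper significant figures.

7.4 °C + 7.01 °C = 14.41 °C; the sum is limited to 1 decimal place (3 s.f.).
Carrying full precision, 14.41 × 21.310 = 307.0771 °C; 21.310 has 5 s.f., so the result keeps min(3, 5) = 3 s.f.
Rounded to 3 significant figures: 307 °C.

307 °C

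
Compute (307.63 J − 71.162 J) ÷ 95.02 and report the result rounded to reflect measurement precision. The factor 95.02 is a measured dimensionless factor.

307.63 J − 71.162 J = 236.468 J; the difference is limited to 2 decimal places (5 s.f.).
Carrying full precision, 236.468 ÷ 95.02 = 2.4886129236… J; 95.02 has 4 s.f., so the result keeps min(5, 4) = 4 s.f.
Rounded to 4 significant figures: 2.489 J.

2.489 J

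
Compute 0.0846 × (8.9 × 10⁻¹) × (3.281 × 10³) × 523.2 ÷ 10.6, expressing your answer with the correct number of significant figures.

1.2 × 10⁴

0.0846 × (8.9 × 10⁻¹) × (3.281 × 10³) × 523.2 ÷ 10.6 = 12193.5024571…
Multiplication/division keeps the fewest significant figures: 0.0846 → 3 s.f., 8.9 × 10⁻¹ → 2 s.f., 3.281 × 10³ → 4 s.f., 523.2 → 4 s.f., 10.6 → 3 s.f.; limit is 2.
Rounded to 2 significant figures: 1.2 × 10⁴.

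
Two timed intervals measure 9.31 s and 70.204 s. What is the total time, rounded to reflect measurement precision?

79.51 s

9.31 s + 70.204 s = 79.514 s.
Addition/subtraction keeps the fewest decimal places: 9.31 → 2 decimal places, 70.204 → 3 decimal places; limit is 2.
Rounded to 2 decimal places: 79.51 s.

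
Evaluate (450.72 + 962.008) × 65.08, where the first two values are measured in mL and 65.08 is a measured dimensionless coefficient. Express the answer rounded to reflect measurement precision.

450.72 mL + 962.008 mL = 1412.728 mL; the sum is limited to 2 decimal places (6 s.f.).
Carrying full precision, 1412.728 × 65.08 = 91940.33824 mL; 65.08 has 4 s.f., so the result keeps min(6, 4) = 4 s.f.
Rounded to 4 significant figures: 9.194 × 10^4 mL.

9.194 × 10^4 mL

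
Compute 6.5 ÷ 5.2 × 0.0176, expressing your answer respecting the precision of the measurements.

0.022

6.5 ÷ 5.2 × 0.0176 = 0.022
Multiplication/division keeps the fewest significant figures: 6.5 → 2 s.f., 5.2 → 2 s.f., 0.0176 → 3 s.f.; limit is 2.
Rounded to 2 significant figures: 0.022.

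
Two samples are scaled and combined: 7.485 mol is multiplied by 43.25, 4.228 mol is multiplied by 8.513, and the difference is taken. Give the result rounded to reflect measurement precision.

7.485 × 43.25 = 323.72625 → 3.237 × 10² mol (4 s.f., last digit at the 10^-1 place).
4.228 × 8.513 = 35.992964 → 35.99 mol (4 s.f., last digit at the 10^-2 place).
Difference: 287.733286 mol; keep the coarser place, 10^-1.
Result: 2.877 × 10² mol.

2.877 × 10² mol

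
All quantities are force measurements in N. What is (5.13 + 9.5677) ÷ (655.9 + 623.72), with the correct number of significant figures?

0.01149

5.13 + 9.5677 = 14.6977, limited to 2 d.p. → 4 s.f.; 655.9 + 623.72 = 1279.62, limited to 1 d.p. → 5 s.f.
Carrying full precision, 14.6977 ÷ 1279.62 = 0.0114859880277…; keep min(4, 5) = 4 s.f.
Rounded to 4 significant figures: 0.01149.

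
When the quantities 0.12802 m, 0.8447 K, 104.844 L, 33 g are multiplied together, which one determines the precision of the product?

33 g

0.12802 m → 5 s.f.; 0.8447 K → 4 s.f.; 104.844 L → 6 s.f.; 33 g → 2 s.f.
The fewest is 2 significant figures, from 33 g.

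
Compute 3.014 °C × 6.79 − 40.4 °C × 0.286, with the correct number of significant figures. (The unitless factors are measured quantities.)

8.9 °C

3.014 × 6.79 = 20.46506 → 20.5 °C (3 s.f., last digit at the 10^-1 place).
40.4 × 0.286 = 11.5544 → 11.6 °C (3 s.f., last digit at the 10^-1 place).
Difference: 8.91066 °C; keep the coarser place, 10^-1.
Result: 8.9 °C.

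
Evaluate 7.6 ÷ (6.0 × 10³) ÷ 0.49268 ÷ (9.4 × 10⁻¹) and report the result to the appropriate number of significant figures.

0.0027

7.6 ÷ (6.0 × 10³) ÷ 0.49268 ÷ (9.4 × 10⁻¹) = 0.0027350769881…
Multiplication/division keeps the fewest significant figures: 7.6 → 2 s.f., 6.0 × 10³ → 2 s.f., 0.49268 → 5 s.f., 9.4 × 10⁻¹ → 2 s.f.; limit is 2.
Rounded to 2 significant figures: 0.0027.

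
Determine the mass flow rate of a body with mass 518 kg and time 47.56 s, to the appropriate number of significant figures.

mass flow rate = 518 kg ÷ 47.56 s = 10.8915054668… kg/s.
518 has 3 significant figures; 47.56 has 4.
Division/multiplication keeps the fewest: 3 significant figures.
Rounded: 10.9 kg/s.

10.9 kg/s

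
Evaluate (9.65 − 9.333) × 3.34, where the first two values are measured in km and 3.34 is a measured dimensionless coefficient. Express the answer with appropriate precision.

1.1 km

9.65 km − 9.333 km = 0.317 km; the difference is limited to 2 decimal places (2 s.f.).
Carrying full precision, 0.317 × 3.34 = 1.05878 km; 3.34 has 3 s.f., so the result keeps min(2, 3) = 2 s.f.
Rounded to 2 significant figures: 1.1 km.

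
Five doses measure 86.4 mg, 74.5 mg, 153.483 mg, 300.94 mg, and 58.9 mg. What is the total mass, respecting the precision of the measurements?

674.2 mg

86.4 mg + 74.5 mg + 153.483 mg + 300.94 mg + 58.9 mg = 674.223 mg.
Addition/subtraction keeps the fewest decimal places: 86.4 → 1 decimal place, 74.5 → 1 decimal place, 153.483 → 3 decimal places, 300.94 → 2 decimal places, 58.9 → 1 decimal place; limit is 1.
Rounded to 1 decimal place: 674.2 mg.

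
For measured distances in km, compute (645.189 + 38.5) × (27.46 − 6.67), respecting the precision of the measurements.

645.189 + 38.5 = 683.689, limited to 1 d.p. → 4 s.f.; 27.46 − 6.67 = 20.79, limited to 2 d.p. → 4 s.f.
Carrying full precision, 683.689 × 20.79 = 14213.89431; keep min(4, 4) = 4 s.f.
Rounded to 4 significant figures: 1.421 × 10⁴ km².

1.421 × 10⁴ km²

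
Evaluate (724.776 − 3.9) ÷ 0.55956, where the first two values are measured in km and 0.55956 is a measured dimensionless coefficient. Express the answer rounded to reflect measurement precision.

724.776 km − 3.9 km = 720.876 km; the difference is limited to 1 decimal place (4 s.f.).
Carrying full precision, 720.876 ÷ 0.55956 = 1288.29079991… km; 0.55956 has 5 s.f., so the result keeps min(4, 5) = 4 s.f.
Rounded to 4 significant figures: 1.288 × 10^3 km.

1.288 × 10^3 km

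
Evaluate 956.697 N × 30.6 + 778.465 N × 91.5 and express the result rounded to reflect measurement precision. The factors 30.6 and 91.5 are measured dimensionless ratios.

956.697 × 30.6 = 29274.9282 → 2.93 × 10^4 N (3 s.f., last digit at the 10^2 place).
778.465 × 91.5 = 71229.5475 → 7.12 × 10^4 N (3 s.f., last digit at the 10^2 place).
Sum: 100504.4757 N; keep the coarser place, 10^2.
Result: 1.005 × 10^5 N.

1.005 × 10^5 N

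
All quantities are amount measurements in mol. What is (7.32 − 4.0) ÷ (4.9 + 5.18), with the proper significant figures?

0.33

7.32 − 4.0 = 3.32, limited to 1 d.p. → 2 s.f.; 4.9 + 5.18 = 10.08, limited to 1 d.p. → 3 s.f.
Carrying full precision, 3.32 ÷ 10.08 = 0.329365079365…; keep min(2, 3) = 2 s.f.
Rounded to 2 significant figures: 0.33.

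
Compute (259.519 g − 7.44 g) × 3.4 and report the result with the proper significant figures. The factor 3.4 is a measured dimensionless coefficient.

8.6 × 10^2 g

259.519 g − 7.44 g = 252.079 g; the difference is limited to 2 decimal places (5 s.f.).
Carrying full precision, 252.079 × 3.4 = 857.0686 g; 3.4 has 2 s.f., so the result keeps min(5, 2) = 2 s.f.
Rounded to 2 significant figures: 8.6 × 10^2 g.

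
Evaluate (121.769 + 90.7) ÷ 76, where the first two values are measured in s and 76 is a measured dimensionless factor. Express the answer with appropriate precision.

2.8 s

121.769 s + 90.7 s = 212.469 s; the sum is limited to 1 decimal place (4 s.f.).
Carrying full precision, 212.469 ÷ 76 = 2.79564473684… s; 76 has 2 s.f., so the result keeps min(4, 2) = 2 s.f.
Rounded to 2 significant figures: 2.8 s.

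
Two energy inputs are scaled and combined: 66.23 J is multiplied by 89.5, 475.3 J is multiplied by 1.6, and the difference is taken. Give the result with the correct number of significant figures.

5.17 × 10³ J

66.23 × 89.5 = 5927.585 → 5.93 × 10³ J (3 s.f., last digit at the 10^1 place).
475.3 × 1.6 = 760.48 → 7.6 × 10² J (2 s.f., last digit at the 10^1 place).
Difference: 5167.105 J; keep the coarser place, 10^1.
Result: 5.17 × 10³ J.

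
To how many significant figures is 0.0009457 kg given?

4

0.0009457: leading zeros are not significant.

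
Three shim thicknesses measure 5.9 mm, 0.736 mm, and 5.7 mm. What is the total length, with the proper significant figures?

5.9 mm + 0.736 mm + 5.7 mm = 12.336 mm.
Addition/subtraction keeps the fewest decimal places: 5.9 → 1 decimal place, 0.736 → 3 decimal places, 5.7 → 1 decimal place; limit is 1.
Rounded to 1 decimal place: 12.3 mm.

12.3 mm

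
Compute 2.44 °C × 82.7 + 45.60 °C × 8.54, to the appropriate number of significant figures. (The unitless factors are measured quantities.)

591 °C

2.44 × 82.7 = 201.788 → 202 °C (3 s.f., last digit at the 10^0 place).
45.60 × 8.54 = 389.424 → 389 °C (3 s.f., last digit at the 10^0 place).
Sum: 591.212 °C; keep the coarser place, 10^0.
Result: 591 °C.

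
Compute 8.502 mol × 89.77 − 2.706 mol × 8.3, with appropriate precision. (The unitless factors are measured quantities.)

8.502 × 89.77 = 763.22454 → 763.2 mol (4 s.f., last digit at the 10^-1 place).
2.706 × 8.3 = 22.4598 → 22 mol (2 s.f., last digit at the 10^0 place).
Difference: 740.76474 mol; keep the coarser place, 10^0.
Result: 741 mol.

741 mol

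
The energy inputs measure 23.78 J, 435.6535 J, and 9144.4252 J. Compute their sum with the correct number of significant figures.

9603.86 J

23.78 J + 435.6535 J + 9144.4252 J = 9603.8587 J.
Addition/subtraction keeps the fewest decimal places: 23.78 → 2 decimal places, 435.6535 → 4 decimal places, 9144.4252 → 4 decimal places; limit is 2.
Rounded to 2 decimal places: 9603.86 J.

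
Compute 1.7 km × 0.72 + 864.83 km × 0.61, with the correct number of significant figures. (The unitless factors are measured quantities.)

5.3 × 10^2 km

1.7 × 0.72 = 1.224 → 1.2 km (2 s.f., last digit at the 10^-1 place).
864.83 × 0.61 = 527.5463 → 5.3 × 10^2 km (2 s.f., last digit at the 10^1 place).
Sum: 528.7703 km; keep the coarser place, 10^1.
Result: 5.3 × 10^2 km.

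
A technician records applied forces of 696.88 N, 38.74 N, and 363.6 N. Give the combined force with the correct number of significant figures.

696.88 N + 38.74 N + 363.6 N = 1099.22 N.
Addition/subtraction keeps the fewest decimal places: 696.88 → 2 decimal places, 38.74 → 2 decimal places, 363.6 → 1 decimal place; limit is 1.
Rounded to 1 decimal place: 1099.2 N.

1099.2 N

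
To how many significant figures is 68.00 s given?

68.00: trailing zeros after a decimal point are significant.

4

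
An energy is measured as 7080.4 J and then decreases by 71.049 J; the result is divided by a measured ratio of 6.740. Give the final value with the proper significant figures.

1040. J

7080.4 J − 71.049 J = 7009.351 J; the difference is limited to 1 decimal place (5 s.f.).
Carrying full precision, 7009.351 ÷ 6.740 = 1039.96305638… J; 6.740 has 4 s.f., so the result keeps min(5, 4) = 4 s.f.
Rounded to 4 significant figures: 1040. J.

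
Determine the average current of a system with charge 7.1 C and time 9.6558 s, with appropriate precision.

average current = 7.1 C ÷ 9.6558 s = 0.73530934775… A.
7.1 has 2 significant figures; 9.6558 has 5.
Division/multiplication keeps the fewest: 2 significant figures.
Rounded: 0.74 A.

0.74 A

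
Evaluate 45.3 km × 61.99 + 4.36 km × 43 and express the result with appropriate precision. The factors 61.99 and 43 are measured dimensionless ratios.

45.3 × 61.99 = 2808.147 → 2.81 × 10³ km (3 s.f., last digit at the 10^1 place).
4.36 × 43 = 187.48 → 1.9 × 10² km (2 s.f., last digit at the 10^1 place).
Sum: 2995.627 km; keep the coarser place, 10^1.
Result: 3.00 × 10³ km.

3.00 × 10³ km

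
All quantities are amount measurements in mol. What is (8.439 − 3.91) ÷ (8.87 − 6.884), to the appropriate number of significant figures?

2.28

8.439 − 3.91 = 4.529, limited to 2 d.p. → 3 s.f.; 8.87 − 6.884 = 1.986, limited to 2 d.p. → 3 s.f.
Carrying full precision, 4.529 ÷ 1.986 = 2.2804632427…; keep min(3, 3) = 3 s.f.
Rounded to 3 significant figures: 2.28.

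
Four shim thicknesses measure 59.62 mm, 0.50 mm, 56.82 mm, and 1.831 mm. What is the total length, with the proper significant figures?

118.77 mm

59.62 mm + 0.50 mm + 56.82 mm + 1.831 mm = 118.771 mm.
Addition/subtraction keeps the fewest decimal places: 59.62 → 2 decimal places, 0.50 → 2 decimal places, 56.82 → 2 decimal places, 1.831 → 3 decimal places; limit is 2.
Rounded to 2 decimal places: 118.77 mm.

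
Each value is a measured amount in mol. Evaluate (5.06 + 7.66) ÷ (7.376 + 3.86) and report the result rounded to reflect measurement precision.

5.06 + 7.66 = 12.72, limited to 2 d.p. → 4 s.f.; 7.376 + 3.86 = 11.236, limited to 2 d.p. → 4 s.f.
Carrying full precision, 12.72 ÷ 11.236 = 1.1320754717…; keep min(4, 4) = 4 s.f.
Rounded to 4 significant figures: 1.132.

1.132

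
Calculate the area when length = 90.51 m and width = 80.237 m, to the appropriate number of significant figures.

area = 90.51 m × 80.237 m = 7262.25087 m².
90.51 has 4 significant figures; 80.237 has 5.
Division/multiplication keeps the fewest: 4 significant figures.
Rounded: 7262 m².

7262 m²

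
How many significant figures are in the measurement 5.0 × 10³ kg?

2

5.0 × 10³: in scientific notation every digit of the coefficient is significant.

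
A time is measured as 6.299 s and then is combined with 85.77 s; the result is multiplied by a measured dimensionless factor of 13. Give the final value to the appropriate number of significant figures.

1.2 × 10³ s

6.299 s + 85.77 s = 92.069 s; the sum is limited to 2 decimal places (4 s.f.).
Carrying full precision, 92.069 × 13 = 1196.897 s; 13 has 2 s.f., so the result keeps min(4, 2) = 2 s.f.
Rounded to 2 significant figures: 1.2 × 10³ s.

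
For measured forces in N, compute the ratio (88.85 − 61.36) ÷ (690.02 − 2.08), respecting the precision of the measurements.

0.03996

88.85 − 61.36 = 27.49, limited to 2 d.p. → 4 s.f.; 690.02 − 2.08 = 687.94, limited to 2 d.p. → 5 s.f.
Carrying full precision, 27.49 ÷ 687.94 = 0.0399598802221…; keep min(4, 5) = 4 s.f.
Rounded to 4 significant figures: 0.03996.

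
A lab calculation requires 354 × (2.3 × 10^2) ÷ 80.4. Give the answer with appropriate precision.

354 × (2.3 × 10^2) ÷ 80.4 = 1012.68656716…
Multiplication/division keeps the fewest significant figures: 354 → 3 s.f., 2.3 × 10^2 → 2 s.f., 80.4 → 3 s.f.; limit is 2.
Rounded to 2 significant figures: 1.0 × 10^3.

1.0 × 10^3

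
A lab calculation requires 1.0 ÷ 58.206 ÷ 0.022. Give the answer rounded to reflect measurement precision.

1.0 ÷ 58.206 ÷ 0.022 = 0.780925427869…
Multiplication/division keeps the fewest significant figures: 1.0 → 2 s.f., 58.206 → 5 s.f., 0.022 → 2 s.f.; limit is 2.
Rounded to 2 significant figures: 0.78.

0.78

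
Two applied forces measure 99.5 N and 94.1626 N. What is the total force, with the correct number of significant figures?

99.5 N + 94.1626 N = 193.6626 N.
Addition/subtraction keeps the fewest decimal places: 99.5 → 1 decimal place, 94.1626 → 4 decimal places; limit is 1.
Rounded to 1 decimal place: 193.7 N.

193.7 N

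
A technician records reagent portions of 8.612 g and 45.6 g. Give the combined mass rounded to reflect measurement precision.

8.612 g + 45.6 g = 54.212 g.
Addition/subtraction keeps the fewest decimal places: 8.612 → 3 decimal places, 45.6 → 1 decimal place; limit is 1.
Rounded to 1 decimal place: 54.2 g.

54.2 g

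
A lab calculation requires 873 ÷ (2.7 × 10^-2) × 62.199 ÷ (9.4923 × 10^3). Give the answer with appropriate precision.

873 ÷ (2.7 × 10^-2) × 62.199 ÷ (9.4923 × 10^3) = 211.866565532…
Multiplication/division keeps the fewest significant figures: 873 → 3 s.f., 2.7 × 10^-2 → 2 s.f., 62.199 → 5 s.f., 9.4923 × 10^3 → 5 s.f.; limit is 2.
Rounded to 2 significant figures: 2.1 × 10^2.

2.1 × 10^2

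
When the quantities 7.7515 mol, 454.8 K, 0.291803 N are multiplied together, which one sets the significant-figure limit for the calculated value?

7.7515 mol → 5 s.f.; 454.8 K → 4 s.f.; 0.291803 N → 6 s.f.
The fewest is 4 significant figures, from 454.8 K.

454.8 K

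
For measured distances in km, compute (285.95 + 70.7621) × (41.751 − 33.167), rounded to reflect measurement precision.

285.95 + 70.7621 = 356.7121, limited to 2 d.p. → 5 s.f.; 41.751 − 33.167 = 8.584, limited to 3 d.p. → 4 s.f.
Carrying full precision, 356.7121 × 8.584 = 3062.0166664; keep min(5, 4) = 4 s.f.
Rounded to 4 significant figures: 3062 km².

3062 km²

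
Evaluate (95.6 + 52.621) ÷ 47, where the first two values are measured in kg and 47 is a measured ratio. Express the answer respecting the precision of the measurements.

95.6 kg + 52.621 kg = 148.221 kg; the sum is limited to 1 decimal place (4 s.f.).
Carrying full precision, 148.221 ÷ 47 = 3.15363829787… kg; 47 has 2 s.f., so the result keeps min(4, 2) = 2 s.f.
Rounded to 2 significant figures: 3.2 kg.

3.2 kg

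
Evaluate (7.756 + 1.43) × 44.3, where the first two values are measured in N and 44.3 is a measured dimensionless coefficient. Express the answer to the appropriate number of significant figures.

7.756 N + 1.43 N = 9.186 N; the sum is limited to 2 decimal places (3 s.f.).
Carrying full precision, 9.186 × 44.3 = 406.9398 N; 44.3 has 3 s.f., so the result keeps min(3, 3) = 3 s.f.
Rounded to 3 significant figures: 407 N.

407 N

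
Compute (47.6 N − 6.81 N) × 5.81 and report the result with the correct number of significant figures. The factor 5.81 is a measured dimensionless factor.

47.6 N − 6.81 N = 40.79 N; the difference is limited to 1 decimal place (3 s.f.).
Carrying full precision, 40.79 × 5.81 = 236.9899 N; 5.81 has 3 s.f., so the result keeps min(3, 3) = 3 s.f.
Rounded to 3 significant figures: 237 N.

237 N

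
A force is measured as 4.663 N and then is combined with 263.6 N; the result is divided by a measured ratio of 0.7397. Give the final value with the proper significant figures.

362.7 N

4.663 N + 263.6 N = 268.263 N; the sum is limited to 1 decimal place (4 s.f.).
Carrying full precision, 268.263 ÷ 0.7397 = 362.664593754… N; 0.7397 has 4 s.f., so the result keeps min(4, 4) = 4 s.f.
Rounded to 4 significant figures: 362.7 N.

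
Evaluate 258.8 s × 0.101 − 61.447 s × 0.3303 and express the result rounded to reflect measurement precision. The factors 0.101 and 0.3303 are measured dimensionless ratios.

5.8 s

258.8 × 0.101 = 26.1388 → 26.1 s (3 s.f., last digit at the 10^-1 place).
61.447 × 0.3303 = 20.2959441 → 20.30 s (4 s.f., last digit at the 10^-2 place).
Difference: 5.8428559 s; keep the coarser place, 10^-1.
Result: 5.8 s.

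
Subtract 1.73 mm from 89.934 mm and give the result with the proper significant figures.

89.934 mm − 1.73 mm = 88.204 mm.
Addition/subtraction keeps the fewest decimal places: 89.934 → 3 decimal places, 1.73 → 2 decimal places; limit is 2.
Rounded to 2 decimal places: 88.20 mm.

88.20 mm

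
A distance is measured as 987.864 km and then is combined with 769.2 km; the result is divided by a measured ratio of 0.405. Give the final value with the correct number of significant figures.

987.864 km + 769.2 km = 1757.064 km; the sum is limited to 1 decimal place (5 s.f.).
Carrying full precision, 1757.064 ÷ 0.405 = 4338.42962963… km; 0.405 has 3 s.f., so the result keeps min(5, 3) = 3 s.f.
Rounded to 3 significant figures: 4.34 × 10^3 km.

4.34 × 10^3 km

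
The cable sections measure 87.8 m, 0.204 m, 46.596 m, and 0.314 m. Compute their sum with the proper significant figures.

87.8 m + 0.204 m + 46.596 m + 0.314 m = 134.914 m.
Addition/subtraction keeps the fewest decimal places: 87.8 → 1 decimal place, 0.204 → 3 decimal places, 46.596 → 3 decimal places, 0.314 → 3 decimal places; limit is 1.
Rounded to 1 decimal place: 1.349 × 10^2 m.

1.349 × 10^2 m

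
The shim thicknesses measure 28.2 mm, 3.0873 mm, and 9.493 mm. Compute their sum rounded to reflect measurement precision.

28.2 mm + 3.0873 mm + 9.493 mm = 40.7803 mm.
Addition/subtraction keeps the fewest decimal places: 28.2 → 1 decimal place, 3.0873 → 4 decimal places, 9.493 → 3 decimal places; limit is 1.
Rounded to 1 decimal place: 40.8 mm.

40.8 mm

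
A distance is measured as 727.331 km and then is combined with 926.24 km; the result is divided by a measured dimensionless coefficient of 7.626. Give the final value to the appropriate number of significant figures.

727.331 km + 926.24 km = 1653.571 km; the sum is limited to 2 decimal places (6 s.f.).
Carrying full precision, 1653.571 ÷ 7.626 = 216.833333333… km; 7.626 has 4 s.f., so the result keeps min(6, 4) = 4 s.f.
Rounded to 4 significant figures: 216.8 km.

216.8 km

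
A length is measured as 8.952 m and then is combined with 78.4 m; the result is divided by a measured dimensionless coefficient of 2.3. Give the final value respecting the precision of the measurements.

8.952 m + 78.4 m = 87.352 m; the sum is limited to 1 decimal place (3 s.f.).
Carrying full precision, 87.352 ÷ 2.3 = 37.9791304348… m; 2.3 has 2 s.f., so the result keeps min(3, 2) = 2 s.f.
Rounded to 2 significant figures: 38 m.

38 m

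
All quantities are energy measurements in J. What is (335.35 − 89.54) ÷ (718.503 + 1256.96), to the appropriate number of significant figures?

0.12443

335.35 − 89.54 = 245.81, limited to 2 d.p. → 5 s.f.; 718.503 + 1256.96 = 1975.463, limited to 2 d.p. → 6 s.f.
Carrying full precision, 245.81 ÷ 1975.463 = 0.124431588949…; keep min(5, 6) = 5 s.f.
Rounded to 5 significant figures: 0.12443.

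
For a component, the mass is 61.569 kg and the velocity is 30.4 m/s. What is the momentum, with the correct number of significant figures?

momentum = 61.569 kg × 30.4 m/s = 1871.6976 kg·m/s.
61.569 has 5 significant figures; 30.4 has 3.
Division/multiplication keeps the fewest: 3 significant figures.
Rounded: 1.87 × 10^3 kg·m/s.

1.87 × 10^3 kg·m/s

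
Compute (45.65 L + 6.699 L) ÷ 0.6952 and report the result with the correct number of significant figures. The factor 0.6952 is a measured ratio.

75.30 L

45.65 L + 6.699 L = 52.349 L; the sum is limited to 2 decimal places (4 s.f.).
Carrying full precision, 52.349 ÷ 0.6952 = 75.3006329114… L; 0.6952 has 4 s.f., so the result keeps min(4, 4) = 4 s.f.
Rounded to 4 significant figures: 75.30 L.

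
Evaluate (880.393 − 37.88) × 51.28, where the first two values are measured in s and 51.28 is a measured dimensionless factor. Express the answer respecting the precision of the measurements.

880.393 s − 37.88 s = 842.513 s; the difference is limited to 2 decimal places (5 s.f.).
Carrying full precision, 842.513 × 51.28 = 43204.06664 s; 51.28 has 4 s.f., so the result keeps min(5, 4) = 4 s.f.
Rounded to 4 significant figures: 4.320 × 10^4 s.

4.320 × 10^4 s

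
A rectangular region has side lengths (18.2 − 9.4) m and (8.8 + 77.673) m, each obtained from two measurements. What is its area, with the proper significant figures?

18.2 − 9.4 = 8.8, limited to 1 d.p. → 2 s.f.; 8.8 + 77.673 = 86.473, limited to 1 d.p. → 3 s.f.
Carrying full precision, 8.8 × 86.473 = 760.9624; keep min(2, 3) = 2 s.f.
Rounded to 2 significant figures: 7.6 × 10² m².

7.6 × 10² m²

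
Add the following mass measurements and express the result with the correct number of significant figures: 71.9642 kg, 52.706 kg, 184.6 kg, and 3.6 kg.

312.9 kg

71.9642 kg + 52.706 kg + 184.6 kg + 3.6 kg = 312.8702 kg.
Addition/subtraction keeps the fewest decimal places: 71.9642 → 4 decimal places, 52.706 → 3 decimal places, 184.6 → 1 decimal place, 3.6 → 1 decimal place; limit is 1.
Rounded to 1 decimal place: 312.9 kg.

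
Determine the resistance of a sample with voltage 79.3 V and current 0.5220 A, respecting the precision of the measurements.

152 Ω

resistance = 79.3 V ÷ 0.5220 A = 151.915708812… Ω.
79.3 has 3 significant figures; 0.5220 has 4.
Division/multiplication keeps the fewest: 3 significant figures.
Rounded: 152 Ω.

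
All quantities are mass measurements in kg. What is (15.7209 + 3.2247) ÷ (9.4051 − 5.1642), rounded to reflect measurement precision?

4.4674

15.7209 + 3.2247 = 18.9456, limited to 4 d.p. → 6 s.f.; 9.4051 − 5.1642 = 4.2409, limited to 4 d.p. → 5 s.f.
Carrying full precision, 18.9456 ÷ 4.2409 = 4.46735362777…; keep min(6, 5) = 5 s.f.
Rounded to 5 significant figures: 4.4674.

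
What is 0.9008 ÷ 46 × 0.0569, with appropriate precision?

0.9008 ÷ 46 × 0.0569 = 0.00111425043478…
Multiplication/division keeps the fewest significant figures: 0.9008 → 4 s.f., 46 → 2 s.f., 0.0569 → 3 s.f.; limit is 2.
Rounded to 2 significant figures: 0.0011.

0.0011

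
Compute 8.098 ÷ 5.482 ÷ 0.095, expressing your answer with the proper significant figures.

16

8.098 ÷ 5.482 ÷ 0.095 = 15.5494537145…
Multiplication/division keeps the fewest significant figures: 8.098 → 4 s.f., 5.482 → 4 s.f., 0.095 → 2 s.f.; limit is 2.
Rounded to 2 significant figures: 16.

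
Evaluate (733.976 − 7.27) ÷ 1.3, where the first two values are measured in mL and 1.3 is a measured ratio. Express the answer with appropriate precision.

733.976 mL − 7.27 mL = 726.706 mL; the difference is limited to 2 decimal places (5 s.f.).
Carrying full precision, 726.706 ÷ 1.3 = 559.004615385… mL; 1.3 has 2 s.f., so the result keeps min(5, 2) = 2 s.f.
Rounded to 2 significant figures: 5.6 × 10^2 mL.

5.6 × 10^2 mL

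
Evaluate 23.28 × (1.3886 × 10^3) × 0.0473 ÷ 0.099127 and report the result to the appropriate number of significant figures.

23.28 × (1.3886 × 10^3) × 0.0473 ÷ 0.099127 = 15425.1471183…
Multiplication/division keeps the fewest significant figures: 23.28 → 4 s.f., 1.3886 × 10^3 → 5 s.f., 0.0473 → 3 s.f., 0.099127 → 5 s.f.; limit is 3.
Rounded to 3 significant figures: 1.54 × 10^4.

1.54 × 10^4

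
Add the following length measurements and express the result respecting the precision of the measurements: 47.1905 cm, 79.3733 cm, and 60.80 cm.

47.1905 cm + 79.3733 cm + 60.80 cm = 187.3638 cm.
Addition/subtraction keeps the fewest decimal places: 47.1905 → 4 decimal places, 79.3733 → 4 decimal places, 60.80 → 2 decimal places; limit is 2.
Rounded to 2 decimal places: 187.36 cm.

187.36 cm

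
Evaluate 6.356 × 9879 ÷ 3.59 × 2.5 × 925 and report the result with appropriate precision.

4.0 × 10^7

6.356 × 9879 ÷ 3.59 × 2.5 × 925 = 40446799.9304…
Multiplication/division keeps the fewest significant figures: 6.356 → 4 s.f., 9879 → 4 s.f., 3.59 → 3 s.f., 2.5 → 2 s.f., 925 → 3 s.f.; limit is 2.
Rounded to 2 significant figures: 4.0 × 10^7.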